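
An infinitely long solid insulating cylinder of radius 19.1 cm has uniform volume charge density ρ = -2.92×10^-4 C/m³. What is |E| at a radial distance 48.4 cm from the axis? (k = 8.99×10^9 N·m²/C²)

Take a coaxial cylindrical Gaussian surface of radius r = 48.4 cm and length L (r > 19.1 cm, full cross-section enclosed).
λ_enc = ρ·πR² = (-2.92e-4)π(0.191)² = -3.347×10^-5 C/m.
Since E is radial and uniform over the curved surface, Φ = E·2πrL = Q_enc/ε₀ = λ_enc L/ε₀.
E = 2k|λ_enc|/r = 2(8.99×10^9)(3.347e-5)/(0.484) = 1.24e6 N/C.

|E| ≈ 1.24e6 N/C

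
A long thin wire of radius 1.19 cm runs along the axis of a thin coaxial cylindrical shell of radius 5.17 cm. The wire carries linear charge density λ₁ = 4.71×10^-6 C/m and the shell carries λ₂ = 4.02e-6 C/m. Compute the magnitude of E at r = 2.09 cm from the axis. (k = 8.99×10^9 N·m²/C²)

Choose a coaxial cylinder of radius r = 2.09 cm (arbitrary length L) as the Gaussian surface (between the conductors, 1.19 cm < r < 5.17 cm).
The shell at 5.17 cm lies outside the Gaussian surface, so λ_enc = λ₁ = 4.71×10^-6 C/m.
Gauss's law: E·2πrL = λ_enc L/ε₀.
E = 2k|λ_enc|/r = 2(8.99×10^9)(4.71×10^-6)/(0.0209) = 4.05×10^6 N/C.

4.05×10^6 N/C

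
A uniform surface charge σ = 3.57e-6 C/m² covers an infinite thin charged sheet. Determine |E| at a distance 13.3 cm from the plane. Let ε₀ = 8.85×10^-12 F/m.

|E| = 2.02e5 V/m

The symmetry is planar: E is normal to the sheet and the same magnitude on both sides. Take a pillbox straddling the sheet with end-cap area A.
Only the two end caps contribute flux: Φ = 2EA. With Q_enc = σA, Gauss's law gives E = |σ|/(2ε₀).
E = |σ|/(2ε₀) = (3.57×10^-6)/(2·8.85×10^-12) = 2.02×10^5 N/C.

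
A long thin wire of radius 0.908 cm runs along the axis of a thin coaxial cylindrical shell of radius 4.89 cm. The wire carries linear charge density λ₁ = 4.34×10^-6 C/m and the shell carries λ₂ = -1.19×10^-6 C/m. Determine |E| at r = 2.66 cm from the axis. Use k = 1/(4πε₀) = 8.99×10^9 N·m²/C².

E ≈ 2.93×10^6 N/C

Choose a coaxial cylinder of radius r = 2.66 cm (arbitrary length L) as the Gaussian surface (between the conductors, 0.908 cm < r < 4.89 cm).
The shell at 4.89 cm lies outside the Gaussian surface, so λ_enc = λ₁ = 4.34×10^-6 C/m.
Applying ∮E·dA = Q_enc/ε₀ with the end caps contributing no flux:
E = 2k|λ_enc|/r = 2(8.99×10^9)(4.34e-6)/(0.0266) = 2.93e6 N/C.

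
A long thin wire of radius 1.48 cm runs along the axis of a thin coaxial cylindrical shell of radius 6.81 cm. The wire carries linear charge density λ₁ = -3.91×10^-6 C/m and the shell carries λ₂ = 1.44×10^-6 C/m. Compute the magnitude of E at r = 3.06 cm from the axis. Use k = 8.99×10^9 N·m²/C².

|E| ≈ 2.30e6 N/C

Choose a coaxial cylinder of radius r = 3.06 cm (arbitrary length L) as the Gaussian surface (between the conductors, 1.48 cm < r < 6.81 cm).
The shell at 6.81 cm lies outside the Gaussian surface, so λ_enc = λ₁ = -3.91×10^-6 C/m.
Applying ∮E·dA = Q_enc/ε₀ with the end caps contributing no flux:
E = 2k|λ_enc|/r = 2(8.99×10^9)(3.91×10^-6)/(0.0306) = 2.30×10^6 N/C.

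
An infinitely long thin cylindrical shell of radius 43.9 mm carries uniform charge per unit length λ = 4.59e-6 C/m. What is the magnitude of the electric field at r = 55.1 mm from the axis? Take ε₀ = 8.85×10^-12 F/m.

Choose a coaxial cylinder of radius r = 55.1 mm (arbitrary length L) as the Gaussian surface (r > 43.9 mm).
The full line charge is enclosed: λ_enc = 4.59e-6 C/m.
Gauss's law: E·2πrL = λ_enc L/ε₀.
E = |λ_enc|/(2πε₀r) = (4.59×10^-6)/(2π·8.85×10^-12·0.0551) = 1.50e6 N/C.

|E| = 1.50×10^6 N/C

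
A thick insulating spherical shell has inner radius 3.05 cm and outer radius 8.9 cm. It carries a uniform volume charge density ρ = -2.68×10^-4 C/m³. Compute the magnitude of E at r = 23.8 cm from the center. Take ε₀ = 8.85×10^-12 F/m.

|E| = 1.21×10^5 N/C

Take a concentric spherical Gaussian surface of radius r = 23.8 cm (r > 8.9 cm, enclosing the whole shell).
Q_enc = ρ·(4π/3)(b³ − a³) = (-2.68×10^-4)·(4π/3)·((0.089)³ − (0.0305)³) = -7.595×10^-7 C.
By Gauss's law, ∮E·dA = E·4πr² = Q_enc/ε₀.
E = |Q_enc|/(4πε₀r²) = (7.595e-7)/(4π·8.85×10^-12·(0.238)²) = 1.21×10^5 N/C.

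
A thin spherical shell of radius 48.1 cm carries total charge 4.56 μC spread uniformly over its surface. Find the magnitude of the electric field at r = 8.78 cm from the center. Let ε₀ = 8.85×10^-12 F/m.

By spherical symmetry E is radial; choose a Gaussian sphere of radius r = 8.78 cm (inside the shell, r < 48.1 cm).
All the charge is outside the Gaussian surface: Q_enc = 0, hence E = 0 everywhere inside the shell.

|E| = 0 N/C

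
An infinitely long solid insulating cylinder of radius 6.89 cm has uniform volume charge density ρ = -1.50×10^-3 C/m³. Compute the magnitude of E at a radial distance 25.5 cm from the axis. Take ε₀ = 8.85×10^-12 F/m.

|E| = 1.58×10^6 N/C

Choose a coaxial cylinder of radius r = 25.5 cm (arbitrary length L) as the Gaussian surface (r > 6.89 cm, full cross-section enclosed).
λ_enc = ρ·πR² = (-1.50×10^-3)π(0.0689)² = -2.237e-5 C/m.
Since E is radial and uniform over the curved surface, Φ = E·2πrL = Q_enc/ε₀ = λ_enc L/ε₀.
E = |λ_enc|/(2πε₀r) = (2.237×10^-5)/(2π·8.85×10^-12·0.255) = 1.58×10^6 N/C.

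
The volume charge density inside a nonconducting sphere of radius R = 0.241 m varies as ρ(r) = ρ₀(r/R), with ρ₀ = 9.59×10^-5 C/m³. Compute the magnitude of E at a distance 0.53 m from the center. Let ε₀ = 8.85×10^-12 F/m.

E = 1.35×10^5 V/m

Use a concentric Gaussian sphere at r = 0.53 m (r > R, all charge enclosed).
Q_enc = 4π ∫₀^R ρ₀(r'/R)^1 r'² dr' = 4πρ₀R³/4 = 4.217e-6 C.
Since E is radial and uniform over the Gaussian sphere, Φ = E·4πr² = Q_enc/ε₀.
E = |Q_enc|/(4πε₀r²) = (4.217×10^-6)/(4π·8.85×10^-12·(0.53)²) = 1.35×10^5 N/C.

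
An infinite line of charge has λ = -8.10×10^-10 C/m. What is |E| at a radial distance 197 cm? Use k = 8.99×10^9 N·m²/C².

Coaxial Gaussian cylinder, radius r = 197 cm, length L.
Q_enc = λL, so λ_enc = -8.10e-10 C/m.
By Gauss's law (flux through the curved wall only), E·2πrL = λ_enc L/ε₀.
E = 2k|λ_enc|/r = 2(8.99×10^9)(8.10e-10)/(1.97) = 7.39 N/C.

|E| = 7.39 V/m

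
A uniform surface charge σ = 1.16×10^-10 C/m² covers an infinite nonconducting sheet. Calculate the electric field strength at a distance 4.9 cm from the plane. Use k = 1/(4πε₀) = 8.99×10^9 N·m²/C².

E ≈ 6.55 N/C

The symmetry is planar: E is normal to the sheet and the same magnitude on both sides. Take a pillbox straddling the sheet with end-cap area A.
Only the two end caps contribute flux: Φ = 2EA. With Q_enc = σA, Gauss's law gives E = |σ|/(2ε₀).
E = 2πk|σ| = 2π(8.99×10^9)(1.16e-10) = 6.55 N/C.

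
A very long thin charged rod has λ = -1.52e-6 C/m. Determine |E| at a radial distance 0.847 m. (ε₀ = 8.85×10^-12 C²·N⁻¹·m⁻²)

E = 3.23×10^4 N/C

Coaxial Gaussian cylinder, radius r = 0.847 m, length L.
Q_enc = λL, so λ_enc = -1.52e-6 C/m.
By Gauss's law (flux through the curved wall only), E·2πrL = λ_enc L/ε₀.
E = |λ_enc|/(2πε₀r) = (1.52×10^-6)/(2π·8.85×10^-12·0.847) = 3.23×10^4 N/C.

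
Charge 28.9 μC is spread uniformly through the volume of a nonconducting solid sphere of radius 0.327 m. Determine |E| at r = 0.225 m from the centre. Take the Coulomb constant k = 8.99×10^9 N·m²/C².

Symmetry ⇒ E = E(r) r̂. Gaussian sphere of radius r = 0.225 m (r < R).
For a uniform sphere the enclosed fraction is (r/R)³, so Q_enc = (28.9 μC)(0.225/0.327)³ = 9.415×10^-6 C.
Gauss's law: E·4πr² = Q_enc/ε₀.
E = k|Q_enc|/r² = (8.99×10^9)(9.415×10^-6)/(0.225)² = 1.67×10^6 N/C.

1.67×10^6 V/m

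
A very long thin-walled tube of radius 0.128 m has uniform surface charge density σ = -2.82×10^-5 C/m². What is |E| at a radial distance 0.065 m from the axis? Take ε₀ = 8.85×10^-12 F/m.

E = 0 (no enclosed charge)

Choose a coaxial cylinder of radius r = 0.065 m (arbitrary length L) as the Gaussian surface (r < 0.128 m, inside the shell).
All the surface charge lies outside this cylinder: Q_enc = 0, hence E = 0.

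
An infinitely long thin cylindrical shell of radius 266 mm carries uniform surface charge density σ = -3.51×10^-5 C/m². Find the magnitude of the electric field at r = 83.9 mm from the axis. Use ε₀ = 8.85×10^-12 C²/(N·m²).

Take a coaxial cylindrical Gaussian surface of radius r = 83.9 mm and length L (r < 266 mm, inside the shell).
All the surface charge lies outside this cylinder: Q_enc = 0, hence E = 0.

E = 0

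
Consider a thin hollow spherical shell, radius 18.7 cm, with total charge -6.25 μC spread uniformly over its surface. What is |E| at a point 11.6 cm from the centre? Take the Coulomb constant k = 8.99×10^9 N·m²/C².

Use a concentric Gaussian sphere at r = 11.6 cm (inside the shell, r < 18.7 cm).
All the charge is outside the Gaussian surface: Q_enc = 0, hence E = 0 everywhere inside the shell.

E = 0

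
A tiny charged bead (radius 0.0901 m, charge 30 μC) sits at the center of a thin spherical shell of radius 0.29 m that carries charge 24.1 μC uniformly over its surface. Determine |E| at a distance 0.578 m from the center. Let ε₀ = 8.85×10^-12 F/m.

|E| = 1.46×10^6 N/C

By spherical symmetry E is radial; choose a Gaussian sphere of radius r = 0.578 m (r > 0.29 m, enclosing both).
Q_enc = (30 μC) + (24.1 μC) = 5.41e-5 C.
By Gauss's law, ∮E·dA = E·4πr² = Q_enc/ε₀.
E = |Q_enc|/(4πε₀r²) = (5.41e-5)/(4π·8.85×10^-12·(0.578)²) = 1.46×10^6 N/C.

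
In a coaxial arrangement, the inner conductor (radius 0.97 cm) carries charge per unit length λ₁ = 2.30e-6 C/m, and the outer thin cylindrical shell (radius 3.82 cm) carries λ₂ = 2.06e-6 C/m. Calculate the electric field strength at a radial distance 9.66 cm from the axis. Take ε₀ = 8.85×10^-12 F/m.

|E| ≈ 8.12×10^5 N/C

Coaxial Gaussian cylinder, radius r = 9.66 cm, length L (r > 3.82 cm, enclosing both).
λ_enc = λ₁ + λ₂ = (2.30×10^-6) + (2.06×10^-6) = 4.36×10^-6 C/m.
Applying ∮E·dA = Q_enc/ε₀ with the end caps contributing no flux:
E = |λ_enc|/(2πε₀r) = (4.36×10^-6)/(2π·8.85×10^-12·0.0966) = 8.12×10^5 N/C.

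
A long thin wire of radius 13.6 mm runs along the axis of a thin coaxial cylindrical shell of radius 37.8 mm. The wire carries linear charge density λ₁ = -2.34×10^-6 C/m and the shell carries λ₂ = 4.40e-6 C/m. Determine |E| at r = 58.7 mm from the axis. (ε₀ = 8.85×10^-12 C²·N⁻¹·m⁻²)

E = 6.31×10^5 N/C

Coaxial Gaussian cylinder, radius r = 58.7 mm, length L (r > 37.8 mm, enclosing both).
λ_enc = λ₁ + λ₂ = (-2.34e-6) + (4.40×10^-6) = 2.06×10^-6 C/m.
Applying ∮E·dA = Q_enc/ε₀ with the end caps contributing no flux:
E = |λ_enc|/(2πε₀r) = (2.06×10^-6)/(2π·8.85×10^-12·0.0587) = 6.31e5 N/C.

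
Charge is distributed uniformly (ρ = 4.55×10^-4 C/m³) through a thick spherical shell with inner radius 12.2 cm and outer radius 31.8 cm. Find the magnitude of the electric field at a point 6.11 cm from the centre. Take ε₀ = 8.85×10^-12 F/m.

E = 0 (no enclosed charge)

Take a concentric spherical Gaussian surface of radius r = 6.11 cm (r < 12.2 cm, inside the empty cavity).
No charge is enclosed, so by Gauss's law E·4πr² = 0 ⇒ E = 0.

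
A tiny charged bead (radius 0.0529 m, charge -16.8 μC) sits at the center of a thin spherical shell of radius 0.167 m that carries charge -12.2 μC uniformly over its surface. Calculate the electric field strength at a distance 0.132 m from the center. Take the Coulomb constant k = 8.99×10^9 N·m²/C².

By spherical symmetry E is radial; choose a Gaussian sphere of radius r = 0.132 m (between the bodies, 0.0529 m < r < 0.167 m).
The shell at 0.167 m lies outside the Gaussian surface, so Q_enc = -16.8 μC = -1.68×10^-5 C.
Gauss's law: E·4πr² = Q_enc/ε₀.
E = k|Q_enc|/r² = (8.99×10^9)(1.68×10^-5)/(0.132)² = 8.67×10^6 N/C.

|E| ≈ 8.67×10^6 N/C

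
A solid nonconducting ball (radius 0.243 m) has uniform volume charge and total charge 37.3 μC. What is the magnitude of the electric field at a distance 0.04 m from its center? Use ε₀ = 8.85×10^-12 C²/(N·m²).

Use a concentric Gaussian sphere at r = 0.04 m (r < R).
For a uniform sphere the enclosed fraction is (r/R)³, so Q_enc = (37.3 μC)(0.04/0.243)³ = 1.664e-7 C.
By Gauss's law, ∮E·dA = E·4πr² = Q_enc/ε₀.
E = |Q_enc|/(4πε₀r²) = (1.664×10^-7)/(4π·8.85×10^-12·(0.04)²) = 9.35×10^5 N/C.

E ≈ 9.35×10^5 N/C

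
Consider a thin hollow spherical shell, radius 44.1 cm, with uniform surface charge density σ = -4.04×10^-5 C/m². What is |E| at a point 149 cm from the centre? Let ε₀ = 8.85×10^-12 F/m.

Symmetry ⇒ E = E(r) r̂. Gaussian sphere of radius r = 149 cm (r > 44.1 cm).
The entire shell is enclosed: Q_enc = σ·4πR² = (-4.04×10^-5)·4π·(0.441)² = -9.873e-5 C.
By Gauss's law, ∮E·dA = E·4πr² = Q_enc/ε₀.
E = |Q_enc|/(4πε₀r²) = (9.873e-5)/(4π·8.85×10^-12·(1.49)²) = 4.00×10^5 N/C.

|E| ≈ 4.00×10^5 V/m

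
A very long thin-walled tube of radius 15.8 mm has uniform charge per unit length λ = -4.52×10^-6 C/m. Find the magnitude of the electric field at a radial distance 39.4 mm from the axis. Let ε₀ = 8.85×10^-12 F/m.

Take a coaxial cylindrical Gaussian surface of radius r = 39.4 mm and length L (r > 15.8 mm).
The full line charge is enclosed: λ_enc = -4.52e-6 C/m.
Applying ∮E·dA = Q_enc/ε₀ with the end caps contributing no flux:
E = |λ_enc|/(2πε₀r) = (4.52e-6)/(2π·8.85×10^-12·0.0394) = 2.06e6 N/C.

E ≈ 2.06×10^6 V/m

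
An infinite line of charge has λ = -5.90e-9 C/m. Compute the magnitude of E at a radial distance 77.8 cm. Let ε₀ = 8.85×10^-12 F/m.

Choose a coaxial cylinder of radius r = 77.8 cm (arbitrary length L) as the Gaussian surface.
Q_enc = λL, so λ_enc = -5.90×10^-9 C/m.
Since E is radial and uniform over the curved surface, Φ = E·2πrL = Q_enc/ε₀ = λ_enc L/ε₀.
E = |λ_enc|/(2πε₀r) = (5.90e-9)/(2π·8.85×10^-12·0.778) = 136 N/C.

E ≈ 136 V/m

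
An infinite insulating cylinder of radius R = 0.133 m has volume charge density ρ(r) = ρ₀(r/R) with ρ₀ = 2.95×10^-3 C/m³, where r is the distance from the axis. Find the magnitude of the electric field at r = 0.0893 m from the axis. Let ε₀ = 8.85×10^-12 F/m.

Choose a coaxial cylinder of radius r = 0.0893 m (arbitrary length L) as the Gaussian surface (r < R).
Integrating ρ over the cross-section to radius r: λ_enc = (2πρ₀/R) ∫₀^r r'^2 dr' = 2πρ₀ r^3/(3·R) = 3.308×10^-5 C/m.
Gauss's law: E·2πrL = λ_enc L/ε₀.
E = |λ_enc|/(2πε₀r) = (3.308e-5)/(2π·8.85×10^-12·0.0893) = 6.66×10^6 N/C.

|E| = 6.66×10^6 N/C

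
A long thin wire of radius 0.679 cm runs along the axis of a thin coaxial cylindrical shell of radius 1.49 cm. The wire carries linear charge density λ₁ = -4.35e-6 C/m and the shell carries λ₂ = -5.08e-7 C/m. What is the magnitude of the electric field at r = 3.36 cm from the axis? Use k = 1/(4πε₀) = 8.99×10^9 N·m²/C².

E ≈ 2.60e6 V/m

Choose a coaxial cylinder of radius r = 3.36 cm (arbitrary length L) as the Gaussian surface (r > 1.49 cm, enclosing both).
λ_enc = λ₁ + λ₂ = (-4.35e-6) + (-5.08×10^-7) = -4.858×10^-6 C/m.
Since E is radial and uniform over the curved surface, Φ = E·2πrL = Q_enc/ε₀ = λ_enc L/ε₀.
E = 2k|λ_enc|/r = 2(8.99×10^9)(4.858×10^-6)/(0.0336) = 2.60×10^6 N/C.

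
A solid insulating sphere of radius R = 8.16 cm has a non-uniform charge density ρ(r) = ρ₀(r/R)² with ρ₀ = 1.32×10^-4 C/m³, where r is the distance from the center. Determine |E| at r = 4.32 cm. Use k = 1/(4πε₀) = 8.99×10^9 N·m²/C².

Use a concentric Gaussian sphere at r = 4.32 cm (r < R).
Integrate the density: Q_enc = 4π ∫₀^r ρ₀(r'/R)^2 r'² dr' = 4πρ₀ r^5/(5·R²) = 7.496e-9 C.
Gauss's law: E·4πr² = Q_enc/ε₀.
E = k|Q_enc|/r² = (8.99×10^9)(7.496×10^-9)/(0.0432)² = 3.61×10^4 N/C.

|E| ≈ 3.61×10^4 N/C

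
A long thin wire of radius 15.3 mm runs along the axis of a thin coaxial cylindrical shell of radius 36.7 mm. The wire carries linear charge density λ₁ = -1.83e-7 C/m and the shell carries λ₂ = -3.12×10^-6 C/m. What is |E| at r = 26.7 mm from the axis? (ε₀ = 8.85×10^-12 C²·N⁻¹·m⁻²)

By cylindrical symmetry E is radial; use a coaxial Gaussian cylinder of radius 26.7 mm and length L (between the conductors, 15.3 mm < r < 36.7 mm).
Only the inner wire is enclosed; the outer shell contributes nothing inside itself. λ_enc = λ₁ = -1.83×10^-7 C/m.
By Gauss's law (flux through the curved wall only), E·2πrL = λ_enc L/ε₀.
E = |λ_enc|/(2πε₀r) = (1.83e-7)/(2π·8.85×10^-12·0.0267) = 1.23e5 N/C.

1.23e5 V/m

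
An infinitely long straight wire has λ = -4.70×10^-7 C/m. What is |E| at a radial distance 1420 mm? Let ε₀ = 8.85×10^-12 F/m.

5.95×10^3 N/C

By cylindrical symmetry E is radial; use a coaxial Gaussian cylinder of radius 1420 mm and length L.
Q_enc = λL, so λ_enc = -4.70e-7 C/m.
Since E is radial and uniform over the curved surface, Φ = E·2πrL = Q_enc/ε₀ = λ_enc L/ε₀.
E = |λ_enc|/(2πε₀r) = (4.70×10^-7)/(2π·8.85×10^-12·1.42) = 5.95×10^3 N/C.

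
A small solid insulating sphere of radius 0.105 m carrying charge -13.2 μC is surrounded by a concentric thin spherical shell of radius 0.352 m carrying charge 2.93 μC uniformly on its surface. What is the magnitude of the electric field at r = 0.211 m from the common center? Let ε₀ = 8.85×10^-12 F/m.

|E| = 2.67e6 V/m

Symmetry ⇒ E = E(r) r̂. Gaussian sphere of radius r = 0.211 m (between the bodies, 0.105 m < r < 0.352 m).
The shell at 0.352 m lies outside the Gaussian surface, so Q_enc = -13.2 μC = -1.32×10^-5 C.
Gauss's law: E·4πr² = Q_enc/ε₀.
E = |Q_enc|/(4πε₀r²) = (1.32e-5)/(4π·8.85×10^-12·(0.211)²) = 2.67×10^6 N/C.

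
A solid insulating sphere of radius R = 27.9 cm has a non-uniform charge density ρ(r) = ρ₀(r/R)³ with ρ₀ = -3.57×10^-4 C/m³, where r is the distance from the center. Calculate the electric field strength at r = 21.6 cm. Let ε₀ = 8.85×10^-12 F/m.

Symmetry ⇒ E = E(r) r̂. Gaussian sphere of radius r = 21.6 cm (r < R).
Q_enc = ∫₀^r ρ(r')·4πr'² dr' = (4πρ₀/R³) ∫₀^r r'^5 dr' = 4πρ₀ r^6/(6·R³) = -3.497e-6 C.
Gauss's law: E·4πr² = Q_enc/ε₀.
E = |Q_enc|/(4πε₀r²) = (3.497×10^-6)/(4π·8.85×10^-12·(0.216)²) = 6.74×10^5 N/C.

|E| = 6.74×10^5 N/C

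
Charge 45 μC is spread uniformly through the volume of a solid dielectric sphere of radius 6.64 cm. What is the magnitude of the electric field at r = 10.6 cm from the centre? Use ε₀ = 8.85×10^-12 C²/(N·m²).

By spherical symmetry E is radial; choose a Gaussian sphere of radius r = 10.6 cm (r > R, so the entire charge is enclosed).
Q_enc = 45 μC = 4.50e-5 C.
Gauss's law: E·4πr² = Q_enc/ε₀.
E = |Q_enc|/(4πε₀r²) = (4.50e-5)/(4π·8.85×10^-12·(0.106)²) = 3.60×10^7 N/C.

|E| = 3.60×10^7 N/C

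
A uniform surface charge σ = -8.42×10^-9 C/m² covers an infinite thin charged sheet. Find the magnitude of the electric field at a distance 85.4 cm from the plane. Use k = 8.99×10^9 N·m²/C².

|E| = 476 V/m

By planar symmetry E is perpendicular to the sheet and uniform; use a Gaussian pillbox with flat faces of area A on each side of the sheet.
Only the two end caps contribute flux: Φ = 2EA. With Q_enc = σA, Gauss's law gives E = |σ|/(2ε₀).
E = 2πk|σ| = 2π(8.99×10^9)(8.42×10^-9) = 476 N/C.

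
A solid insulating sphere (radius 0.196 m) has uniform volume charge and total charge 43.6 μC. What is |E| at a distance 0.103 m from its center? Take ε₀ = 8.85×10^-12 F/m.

E ≈ 5.36×10^6 V/m

Symmetry ⇒ E = E(r) r̂. Gaussian sphere of radius r = 0.103 m (r < R).
For a uniform sphere the enclosed fraction is (r/R)³, so Q_enc = (43.6 μC)(0.103/0.196)³ = 6.327×10^-6 C.
Applying ∮E·dA = Q_enc/ε₀ with Φ = E(4πr²):
E = |Q_enc|/(4πε₀r²) = (6.327×10^-6)/(4π·8.85×10^-12·(0.103)²) = 5.36×10^6 N/C.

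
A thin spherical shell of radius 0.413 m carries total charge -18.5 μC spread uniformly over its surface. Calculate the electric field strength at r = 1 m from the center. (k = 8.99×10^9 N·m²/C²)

|E| = 1.66×10^5 V/m

Use a concentric Gaussian sphere at r = 1 m (r > 0.413 m).
The entire shell is enclosed: Q_enc = -1.85×10^-5 C.
By Gauss's law, ∮E·dA = E·4πr² = Q_enc/ε₀.
E = k|Q_enc|/r² = (8.99×10^9)(1.85×10^-5)/(1)² = 1.66×10^5 N/C.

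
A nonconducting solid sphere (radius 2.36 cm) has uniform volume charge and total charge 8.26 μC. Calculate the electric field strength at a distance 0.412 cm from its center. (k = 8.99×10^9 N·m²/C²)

|E| ≈ 2.33×10^7 N/C

Take a concentric spherical Gaussian surface of radius r = 0.412 cm (r < R).
For a uniform sphere the enclosed fraction is (r/R)³, so Q_enc = (8.26 μC)(0.00412/0.0236)³ = 4.395×10^-8 C.
By Gauss's law, ∮E·dA = E·4πr² = Q_enc/ε₀.
E = k|Q_enc|/r² = (8.99×10^9)(4.395×10^-8)/(0.00412)² = 2.33e7 N/C.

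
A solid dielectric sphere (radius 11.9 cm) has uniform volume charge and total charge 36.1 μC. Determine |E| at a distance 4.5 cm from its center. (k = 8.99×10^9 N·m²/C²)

Use a concentric Gaussian sphere at r = 4.5 cm (r < R).
Only the charge within r is enclosed: Q_enc = Q·(r/R)³ = (36.1 μC)·(4.5 cm/11.9 cm)³ = 1.952e-6 C.
Since E is radial and uniform over the Gaussian sphere, Φ = E·4πr² = Q_enc/ε₀.
E = k|Q_enc|/r² = (8.99×10^9)(1.952e-6)/(0.045)² = 8.67e6 N/C.

|E| = 8.67e6 V/m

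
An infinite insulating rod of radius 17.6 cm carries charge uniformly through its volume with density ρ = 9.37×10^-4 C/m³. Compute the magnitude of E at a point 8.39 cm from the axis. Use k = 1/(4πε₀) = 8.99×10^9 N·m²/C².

|E| ≈ 4.44e6 N/C

Choose a coaxial cylinder of radius r = 8.39 cm (arbitrary length L) as the Gaussian surface (r < R).
Enclosed charge per unit length: λ_enc = ρ·πr² = (9.37×10^-4)π(0.0839)² = 2.072e-5 C/m.
By Gauss's law (flux through the curved wall only), E·2πrL = λ_enc L/ε₀.
E = 2k|λ_enc|/r = 2(8.99×10^9)(2.072e-5)/(0.0839) = 4.44×10^6 N/C.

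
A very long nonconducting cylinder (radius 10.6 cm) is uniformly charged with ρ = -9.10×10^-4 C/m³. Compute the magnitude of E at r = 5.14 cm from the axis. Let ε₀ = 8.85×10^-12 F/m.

Choose a coaxial cylinder of radius r = 5.14 cm (arbitrary length L) as the Gaussian surface (r < R).
Enclosed charge per unit length: λ_enc = ρ·πr² = (-9.10e-4)π(0.0514)² = -7.553e-6 C/m.
Applying ∮E·dA = Q_enc/ε₀ with the end caps contributing no flux:
E = |λ_enc|/(2πε₀r) = (7.553e-6)/(2π·8.85×10^-12·0.0514) = 2.64×10^6 N/C.

|E| ≈ 2.64e6 N/C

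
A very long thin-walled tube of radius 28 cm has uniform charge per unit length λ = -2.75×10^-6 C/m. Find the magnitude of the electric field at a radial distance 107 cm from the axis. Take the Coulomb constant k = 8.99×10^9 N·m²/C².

|E| ≈ 4.62×10^4 N/C

By cylindrical symmetry E is radial; use a coaxial Gaussian cylinder of radius 107 cm and length L (r > 28 cm).
The full line charge is enclosed: λ_enc = -2.75×10^-6 C/m.
Applying ∮E·dA = Q_enc/ε₀ with the end caps contributing no flux:
E = 2k|λ_enc|/r = 2(8.99×10^9)(2.75×10^-6)/(1.07) = 4.62×10^4 N/C.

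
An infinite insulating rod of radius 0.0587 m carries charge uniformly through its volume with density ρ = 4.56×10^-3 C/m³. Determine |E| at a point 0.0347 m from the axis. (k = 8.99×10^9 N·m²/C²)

Coaxial Gaussian cylinder, radius r = 0.0347 m, length L (r < R).
Enclosed charge per unit length: λ_enc = ρ·πr² = (4.56e-3)π(0.0347)² = 1.725×10^-5 C/m.
Gauss's law: E·2πrL = λ_enc L/ε₀.
E = 2k|λ_enc|/r = 2(8.99×10^9)(1.725e-5)/(0.0347) = 8.94e6 N/C.

E ≈ 8.94×10^6 N/C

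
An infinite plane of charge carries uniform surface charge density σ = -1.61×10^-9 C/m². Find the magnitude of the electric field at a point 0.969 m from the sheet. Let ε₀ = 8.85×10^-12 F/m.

E = 91 N/C

Choose a cylindrical pillbox piercing the sheet, end faces (area A) parallel to it.
Flux Φ = 2EA and Q_enc = σA, so 2EA = σA/ε₀ ⇒ E = |σ|/(2ε₀), independent of distance.
E = |σ|/(2ε₀) = (1.61×10^-9)/(2·8.85×10^-12) = 91 N/C.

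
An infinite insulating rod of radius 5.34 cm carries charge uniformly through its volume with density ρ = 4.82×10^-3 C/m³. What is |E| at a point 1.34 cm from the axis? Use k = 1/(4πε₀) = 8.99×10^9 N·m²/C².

By cylindrical symmetry E is radial; use a coaxial Gaussian cylinder of radius 1.34 cm and length L (r < R).
Charge inside radius r per length L is ρ·πr²·L, so λ_enc = ρπr² = 2.719e-6 C/m.
Gauss's law: E·2πrL = λ_enc L/ε₀.
E = 2k|λ_enc|/r = 2(8.99×10^9)(2.719×10^-6)/(0.0134) = 3.65e6 N/C.

E ≈ 3.65×10^6 N/C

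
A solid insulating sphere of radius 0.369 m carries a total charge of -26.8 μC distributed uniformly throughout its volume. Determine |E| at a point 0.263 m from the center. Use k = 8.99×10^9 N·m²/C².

Use a concentric Gaussian sphere at r = 0.263 m (r < R).
Only the charge within r is enclosed: Q_enc = Q·(r/R)³ = (-26.8 μC)·(0.263 m/0.369 m)³ = -9.703×10^-6 C.
By Gauss's law, ∮E·dA = E·4πr² = Q_enc/ε₀.
E = k|Q_enc|/r² = (8.99×10^9)(9.703×10^-6)/(0.263)² = 1.26×10^6 N/C.

|E| ≈ 1.26×10^6 N/C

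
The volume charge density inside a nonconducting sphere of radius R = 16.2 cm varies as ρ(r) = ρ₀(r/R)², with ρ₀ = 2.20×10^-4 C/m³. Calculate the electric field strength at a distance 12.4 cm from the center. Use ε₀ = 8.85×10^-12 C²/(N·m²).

Take a concentric spherical Gaussian surface of radius r = 12.4 cm (r < R).
Integrate the density: Q_enc = 4π ∫₀^r ρ₀(r'/R)^2 r'² dr' = 4πρ₀ r^5/(5·R²) = 6.176×10^-7 C.
Applying ∮E·dA = Q_enc/ε₀ with Φ = E(4πr²):
E = |Q_enc|/(4πε₀r²) = (6.176e-7)/(4π·8.85×10^-12·(0.124)²) = 3.61e5 N/C.

|E| ≈ 3.61×10^5 N/C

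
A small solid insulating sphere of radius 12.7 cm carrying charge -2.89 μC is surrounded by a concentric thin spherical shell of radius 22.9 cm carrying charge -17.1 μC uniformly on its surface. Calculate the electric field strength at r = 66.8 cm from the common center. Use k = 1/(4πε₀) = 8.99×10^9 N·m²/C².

Use a concentric Gaussian sphere at r = 66.8 cm (r > 22.9 cm, enclosing both).
Q_enc = (-2.89 μC) + (-17.1 μC) = -1.999×10^-5 C.
Gauss's law: E·4πr² = Q_enc/ε₀.
E = k|Q_enc|/r² = (8.99×10^9)(1.999e-5)/(0.668)² = 4.03e5 N/C.

|E| = 4.03×10^5 N/C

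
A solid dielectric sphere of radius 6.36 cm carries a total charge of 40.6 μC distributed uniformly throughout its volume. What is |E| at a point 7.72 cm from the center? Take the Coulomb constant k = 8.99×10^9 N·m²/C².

E = 6.12×10^7 V/m

Take a concentric spherical Gaussian surface of radius r = 7.72 cm (r > R, so the entire charge is enclosed).
Q_enc = 40.6 μC = 4.06e-5 C.
By Gauss's law, ∮E·dA = E·4πr² = Q_enc/ε₀.
E = k|Q_enc|/r² = (8.99×10^9)(4.06e-5)/(0.0772)² = 6.12×10^7 N/C.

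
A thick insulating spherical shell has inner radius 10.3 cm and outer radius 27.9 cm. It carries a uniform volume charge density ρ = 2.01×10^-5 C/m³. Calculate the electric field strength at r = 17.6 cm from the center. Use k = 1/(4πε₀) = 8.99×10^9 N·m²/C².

By spherical symmetry E is radial; choose a Gaussian sphere of radius r = 17.6 cm (within the shell material, 10.3 cm < r < 27.9 cm).
Enclosed charge is the volume from a to r: Q_enc = (4π/3)ρ(r³ − a³) = 3.67e-7 C.
Since E is radial and uniform over the Gaussian sphere, Φ = E·4πr² = Q_enc/ε₀.
E = k|Q_enc|/r² = (8.99×10^9)(3.67×10^-7)/(0.176)² = 1.07×10^5 N/C.

E = 1.07e5 V/m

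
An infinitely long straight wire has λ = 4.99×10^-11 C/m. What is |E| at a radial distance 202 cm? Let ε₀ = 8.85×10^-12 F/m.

Choose a coaxial cylinder of radius r = 202 cm (arbitrary length L) as the Gaussian surface.
Q_enc = λL, so λ_enc = 4.99e-11 C/m.
Applying ∮E·dA = Q_enc/ε₀ with the end caps contributing no flux:
E = |λ_enc|/(2πε₀r) = (4.99×10^-11)/(2π·8.85×10^-12·2.02) = 0.444 N/C.

E = 0.444 N/C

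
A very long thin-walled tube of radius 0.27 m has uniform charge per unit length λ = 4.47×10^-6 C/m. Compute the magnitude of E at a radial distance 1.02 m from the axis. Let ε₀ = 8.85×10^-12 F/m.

Take a coaxial cylindrical Gaussian surface of radius r = 1.02 m and length L (r > 0.27 m).
The full line charge is enclosed: λ_enc = 4.47e-6 C/m.
Applying ∮E·dA = Q_enc/ε₀ with the end caps contributing no flux:
E = |λ_enc|/(2πε₀r) = (4.47×10^-6)/(2π·8.85×10^-12·1.02) = 7.88×10^4 N/C.

7.88×10^4 N/C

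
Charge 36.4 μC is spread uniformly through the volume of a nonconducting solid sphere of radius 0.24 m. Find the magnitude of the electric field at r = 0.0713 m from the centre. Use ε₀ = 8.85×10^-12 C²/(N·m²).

By spherical symmetry E is radial; choose a Gaussian sphere of radius r = 0.0713 m (r < R).
For a uniform sphere the enclosed fraction is (r/R)³, so Q_enc = (36.4 μC)(0.0713/0.24)³ = 9.544×10^-7 C.
Applying ∮E·dA = Q_enc/ε₀ with Φ = E(4πr²):
E = |Q_enc|/(4πε₀r²) = (9.544e-7)/(4π·8.85×10^-12·(0.0713)²) = 1.69e6 N/C.

E = 1.69×10^6 N/C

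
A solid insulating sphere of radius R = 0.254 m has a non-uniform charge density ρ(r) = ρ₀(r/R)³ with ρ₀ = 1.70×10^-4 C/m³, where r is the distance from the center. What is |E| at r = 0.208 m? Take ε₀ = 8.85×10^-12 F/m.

E = 3.66e5 N/C

Take a concentric spherical Gaussian surface of radius r = 0.208 m (r < R).
Q_enc = ∫₀^r ρ(r')·4πr'² dr' = (4πρ₀/R³) ∫₀^r r'^5 dr' = 4πρ₀ r^6/(6·R³) = 1.759×10^-6 C.
Since E is radial and uniform over the Gaussian sphere, Φ = E·4πr² = Q_enc/ε₀.
E = |Q_enc|/(4πε₀r²) = (1.759×10^-6)/(4π·8.85×10^-12·(0.208)²) = 3.66×10^5 N/C.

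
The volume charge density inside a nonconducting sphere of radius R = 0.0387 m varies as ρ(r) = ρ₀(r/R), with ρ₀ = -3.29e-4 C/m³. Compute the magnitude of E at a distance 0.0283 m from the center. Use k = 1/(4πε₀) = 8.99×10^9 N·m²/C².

By spherical symmetry E is radial; choose a Gaussian sphere of radius r = 0.0283 m (r < R).
Integrate the density: Q_enc = 4π ∫₀^r ρ₀(r'/R)^1 r'² dr' = 4πρ₀ r^4/(4·R) = -1.713e-8 C.
Since E is radial and uniform over the Gaussian sphere, Φ = E·4πr² = Q_enc/ε₀.
E = k|Q_enc|/r² = (8.99×10^9)(1.713×10^-8)/(0.0283)² = 1.92×10^5 N/C.

1.92×10^5 N/C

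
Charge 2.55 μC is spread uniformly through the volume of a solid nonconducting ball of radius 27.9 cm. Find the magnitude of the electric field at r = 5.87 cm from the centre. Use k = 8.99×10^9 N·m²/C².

E = 6.20e4 V/m

Symmetry ⇒ E = E(r) r̂. Gaussian sphere of radius r = 5.87 cm (r < R).
For a uniform sphere the enclosed fraction is (r/R)³, so Q_enc = (2.55 μC)(0.0587/0.279)³ = 2.375×10^-8 C.
By Gauss's law, ∮E·dA = E·4πr² = Q_enc/ε₀.
E = k|Q_enc|/r² = (8.99×10^9)(2.375e-8)/(0.0587)² = 6.20×10^4 N/C.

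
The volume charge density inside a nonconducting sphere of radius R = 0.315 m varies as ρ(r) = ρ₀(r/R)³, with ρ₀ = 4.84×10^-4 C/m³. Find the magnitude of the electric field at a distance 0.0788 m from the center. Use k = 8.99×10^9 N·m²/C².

1.12×10^4 N/C

Symmetry ⇒ E = E(r) r̂. Gaussian sphere of radius r = 0.0788 m (r < R).
Integrate the density: Q_enc = 4π ∫₀^r ρ₀(r'/R)^3 r'² dr' = 4πρ₀ r^6/(6·R³) = 7.765×10^-9 C.
By Gauss's law, ∮E·dA = E·4πr² = Q_enc/ε₀.
E = k|Q_enc|/r² = (8.99×10^9)(7.765×10^-9)/(0.0788)² = 1.12e4 N/C.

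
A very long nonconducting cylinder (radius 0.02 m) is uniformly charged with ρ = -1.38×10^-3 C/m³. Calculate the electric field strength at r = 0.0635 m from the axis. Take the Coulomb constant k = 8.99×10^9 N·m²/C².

4.91×10^5 V/m

Coaxial Gaussian cylinder, radius r = 0.0635 m, length L (r > 0.02 m, full cross-section enclosed).
λ_enc = ρ·πR² = (-1.38×10^-3)π(0.02)² = -1.734×10^-6 C/m.
Since E is radial and uniform over the curved surface, Φ = E·2πrL = Q_enc/ε₀ = λ_enc L/ε₀.
E = 2k|λ_enc|/r = 2(8.99×10^9)(1.734e-6)/(0.0635) = 4.91×10^5 N/C.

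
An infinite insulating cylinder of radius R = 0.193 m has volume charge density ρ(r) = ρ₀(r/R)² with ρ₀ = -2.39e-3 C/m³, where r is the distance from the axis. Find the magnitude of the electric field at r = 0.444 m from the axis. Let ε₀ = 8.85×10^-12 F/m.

Coaxial Gaussian cylinder, radius r = 0.444 m, length L (r > R, full charge per length enclosed).
λ_enc = 2π ∫₀^R ρ₀(r'/R)^2 r' dr' = 2πρ₀R²/4 = -1.398×10^-4 C/m.
Applying ∮E·dA = Q_enc/ε₀ with the end caps contributing no flux:
E = |λ_enc|/(2πε₀r) = (1.398×10^-4)/(2π·8.85×10^-12·0.444) = 5.66×10^6 N/C.

E ≈ 5.66e6 N/C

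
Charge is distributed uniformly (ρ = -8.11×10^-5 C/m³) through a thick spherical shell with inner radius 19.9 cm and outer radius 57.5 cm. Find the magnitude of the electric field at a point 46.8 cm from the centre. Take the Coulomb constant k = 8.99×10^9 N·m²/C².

|E| = 1.32×10^6 V/m

By spherical symmetry E is radial; choose a Gaussian sphere of radius r = 46.8 cm (within the shell material, 19.9 cm < r < 57.5 cm).
Only the shell between 19.9 cm and r is enclosed: Q_enc = ρ·(4π/3)(r³ − a³) = (-8.11×10^-5)·(4π/3)·((0.468)³ − (0.199)³) = -3.214e-5 C.
Since E is radial and uniform over the Gaussian sphere, Φ = E·4πr² = Q_enc/ε₀.
E = k|Q_enc|/r² = (8.99×10^9)(3.214×10^-5)/(0.468)² = 1.32×10^6 N/C.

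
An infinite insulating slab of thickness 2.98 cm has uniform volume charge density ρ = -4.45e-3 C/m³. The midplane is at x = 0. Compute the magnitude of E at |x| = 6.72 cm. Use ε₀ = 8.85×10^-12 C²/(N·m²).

The point |x| = 6.72 cm lies outside the slab (half-thickness 0.0149 m). A symmetric pillbox spanning the full slab encloses Q_enc = ρ·d·A.
Flux = 2EA ⇒ E = |ρ|d/(2ε₀), independent of distance outside.
E = (4.45×10^-3)(0.0298)/(2·8.85×10^-12) = 7.49e6 N/C.

|E| ≈ 7.49×10^6 N/C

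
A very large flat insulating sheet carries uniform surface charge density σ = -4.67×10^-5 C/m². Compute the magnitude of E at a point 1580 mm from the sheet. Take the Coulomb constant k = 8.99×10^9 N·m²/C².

E = 2.64×10^6 N/C

Choose a cylindrical pillbox piercing the sheet, end faces (area A) parallel to it.
Only the two end caps contribute flux: Φ = 2EA. With Q_enc = σA, Gauss's law gives E = |σ|/(2ε₀).
E = 2πk|σ| = 2π(8.99×10^9)(4.67×10^-5) = 2.64×10^6 N/C.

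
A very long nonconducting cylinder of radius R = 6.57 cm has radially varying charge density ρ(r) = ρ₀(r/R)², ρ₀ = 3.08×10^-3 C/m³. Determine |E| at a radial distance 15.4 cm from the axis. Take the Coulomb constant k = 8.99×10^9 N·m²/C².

E = 2.44×10^6 V/m

Take a coaxial cylindrical Gaussian surface of radius r = 15.4 cm and length L (r > R, full charge per length enclosed).
λ_enc = 2π ∫₀^R ρ₀(r'/R)^2 r' dr' = 2πρ₀R²/4 = 2.088×10^-5 C/m.
Gauss's law: E·2πrL = λ_enc L/ε₀.
E = 2k|λ_enc|/r = 2(8.99×10^9)(2.088e-5)/(0.154) = 2.44×10^6 N/C.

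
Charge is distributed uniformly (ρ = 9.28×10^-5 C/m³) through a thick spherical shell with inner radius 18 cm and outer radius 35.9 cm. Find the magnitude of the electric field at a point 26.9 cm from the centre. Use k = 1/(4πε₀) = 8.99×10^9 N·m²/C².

E = 6.58e5 N/C

By spherical symmetry E is radial; choose a Gaussian sphere of radius r = 26.9 cm (within the shell material, 18 cm < r < 35.9 cm).
Only the shell between 18 cm and r is enclosed: Q_enc = ρ·(4π/3)(r³ − a³) = (9.28×10^-5)·(4π/3)·((0.269)³ − (0.18)³) = 5.299×10^-6 C.
Gauss's law: E·4πr² = Q_enc/ε₀.
E = k|Q_enc|/r² = (8.99×10^9)(5.299e-6)/(0.269)² = 6.58×10^5 N/C.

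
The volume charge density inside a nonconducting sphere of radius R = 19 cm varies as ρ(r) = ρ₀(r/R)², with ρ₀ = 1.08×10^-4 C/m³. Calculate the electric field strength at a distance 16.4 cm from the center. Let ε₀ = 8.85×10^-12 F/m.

Symmetry ⇒ E = E(r) r̂. Gaussian sphere of radius r = 16.4 cm (r < R).
Q_enc = ∫₀^r ρ(r')·4πr'² dr' = (4πρ₀/R²) ∫₀^r r'^4 dr' = 4πρ₀ r^5/(5·R²) = 8.92×10^-7 C.
Since E is radial and uniform over the Gaussian sphere, Φ = E·4πr² = Q_enc/ε₀.
E = |Q_enc|/(4πε₀r²) = (8.92×10^-7)/(4π·8.85×10^-12·(0.164)²) = 2.98e5 N/C.

2.98×10^5 N/C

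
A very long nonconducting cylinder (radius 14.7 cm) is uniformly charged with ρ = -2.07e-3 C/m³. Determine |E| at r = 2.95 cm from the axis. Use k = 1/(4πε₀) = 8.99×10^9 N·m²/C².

3.45×10^6 N/C

Take a coaxial cylindrical Gaussian surface of radius r = 2.95 cm and length L (r < R).
Enclosed charge per unit length: λ_enc = ρ·πr² = (-2.07×10^-3)π(0.0295)² = -5.659e-6 C/m.
Since E is radial and uniform over the curved surface, Φ = E·2πrL = Q_enc/ε₀ = λ_enc L/ε₀.
E = 2k|λ_enc|/r = 2(8.99×10^9)(5.659e-6)/(0.0295) = 3.45×10^6 N/C.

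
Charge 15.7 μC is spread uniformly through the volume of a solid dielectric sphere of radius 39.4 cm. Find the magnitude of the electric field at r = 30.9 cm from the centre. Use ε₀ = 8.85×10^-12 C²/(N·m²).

|E| ≈ 7.13e5 V/m

By spherical symmetry E is radial; choose a Gaussian sphere of radius r = 30.9 cm (r < R).
Only the charge within r is enclosed: Q_enc = Q·(r/R)³ = (15.7 μC)·(30.9 cm/39.4 cm)³ = 7.573×10^-6 C.
By Gauss's law, ∮E·dA = E·4πr² = Q_enc/ε₀.
E = |Q_enc|/(4πε₀r²) = (7.573×10^-6)/(4π·8.85×10^-12·(0.309)²) = 7.13e5 N/C.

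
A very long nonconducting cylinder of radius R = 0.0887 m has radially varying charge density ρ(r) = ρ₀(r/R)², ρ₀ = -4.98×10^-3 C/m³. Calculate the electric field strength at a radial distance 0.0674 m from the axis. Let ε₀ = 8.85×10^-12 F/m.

E = 5.47×10^6 N/C

Coaxial Gaussian cylinder, radius r = 0.0674 m, length L (r < R).
Integrating ρ over the cross-section to radius r: λ_enc = (2πρ₀/R²) ∫₀^r r'^3 dr' = 2πρ₀ r^4/(4·R²) = -2.052×10^-5 C/m.
Gauss's law: E·2πrL = λ_enc L/ε₀.
E = |λ_enc|/(2πε₀r) = (2.052e-5)/(2π·8.85×10^-12·0.0674) = 5.47e6 N/C.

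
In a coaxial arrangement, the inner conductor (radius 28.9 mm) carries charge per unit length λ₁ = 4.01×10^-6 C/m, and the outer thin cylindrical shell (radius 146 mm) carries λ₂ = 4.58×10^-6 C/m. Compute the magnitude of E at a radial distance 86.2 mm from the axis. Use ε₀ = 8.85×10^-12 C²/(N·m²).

By cylindrical symmetry E is radial; use a coaxial Gaussian cylinder of radius 86.2 mm and length L (between the conductors, 28.9 mm < r < 146 mm).
The shell at 146 mm lies outside the Gaussian surface, so λ_enc = λ₁ = 4.01×10^-6 C/m.
By Gauss's law (flux through the curved wall only), E·2πrL = λ_enc L/ε₀.
E = |λ_enc|/(2πε₀r) = (4.01×10^-6)/(2π·8.85×10^-12·0.0862) = 8.37×10^5 N/C.

|E| = 8.37e5 N/C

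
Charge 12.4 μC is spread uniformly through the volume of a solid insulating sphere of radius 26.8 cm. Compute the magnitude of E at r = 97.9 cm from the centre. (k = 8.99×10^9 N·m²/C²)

Symmetry ⇒ E = E(r) r̂. Gaussian sphere of radius r = 97.9 cm (r > R, so the entire charge is enclosed).
Q_enc = 12.4 μC = 1.24e-5 C.
Gauss's law: E·4πr² = Q_enc/ε₀.
E = k|Q_enc|/r² = (8.99×10^9)(1.24e-5)/(0.979)² = 1.16×10^5 N/C.

E ≈ 1.16e5 N/C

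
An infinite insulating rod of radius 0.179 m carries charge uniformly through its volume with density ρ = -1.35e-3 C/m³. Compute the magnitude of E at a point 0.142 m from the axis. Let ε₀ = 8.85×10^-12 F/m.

Choose a coaxial cylinder of radius r = 0.142 m (arbitrary length L) as the Gaussian surface (r < R).
Charge inside radius r per length L is ρ·πr²·L, so λ_enc = ρπr² = -8.552×10^-5 C/m.
Gauss's law: E·2πrL = λ_enc L/ε₀.
E = |λ_enc|/(2πε₀r) = (8.552×10^-5)/(2π·8.85×10^-12·0.142) = 1.08×10^7 N/C.

1.08×10^7 V/m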